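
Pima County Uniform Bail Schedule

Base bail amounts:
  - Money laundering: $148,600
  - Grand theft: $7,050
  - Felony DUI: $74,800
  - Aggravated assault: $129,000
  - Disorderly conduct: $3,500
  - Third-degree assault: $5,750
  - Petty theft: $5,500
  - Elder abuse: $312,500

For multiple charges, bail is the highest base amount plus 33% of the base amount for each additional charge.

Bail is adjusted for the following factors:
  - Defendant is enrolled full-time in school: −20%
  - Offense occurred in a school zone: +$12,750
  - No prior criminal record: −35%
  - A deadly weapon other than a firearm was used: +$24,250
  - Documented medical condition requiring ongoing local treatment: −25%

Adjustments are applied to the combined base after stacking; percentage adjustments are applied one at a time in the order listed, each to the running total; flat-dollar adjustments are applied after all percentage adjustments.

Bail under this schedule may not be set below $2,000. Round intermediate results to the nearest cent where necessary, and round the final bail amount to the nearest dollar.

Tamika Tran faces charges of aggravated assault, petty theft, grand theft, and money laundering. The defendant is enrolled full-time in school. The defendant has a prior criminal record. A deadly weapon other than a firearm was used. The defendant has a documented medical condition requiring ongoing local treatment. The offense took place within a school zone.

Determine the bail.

$154,187

Base amounts from the schedule: aggravated assault $129,000; petty theft $5,500; grand theft $7,050; money laundering $148,600.
Stacking rule: highest base plus 33% of each additional charge. Highest is money laundering at $148,600. Additional: $129,000 × 33% = $42,570; $5,500 × 33% = $1,815; $7,050 × 33% = $2,326.50. Combined base = $148,600 + $46,711.50 = $195,311.50.
Defendant is enrolled full-time in school (−20%): $195,311.50 × 0.8 = $156,249.20.
Documented medical condition requiring ongoing local treatment (−25%): $156,249.20 × 0.75 = $117,186.90.
Offense occurred in a school zone (+$12,750 flat): $117,186.90 + $12,750 = $129,936.90.
A deadly weapon other than a firearm was used (+$24,250 flat): $129,936.90 + $24,250 = $154,186.90.
$154,186.90 is at or above the $2,000 minimum.
Rounded to the nearest dollar: $154,187.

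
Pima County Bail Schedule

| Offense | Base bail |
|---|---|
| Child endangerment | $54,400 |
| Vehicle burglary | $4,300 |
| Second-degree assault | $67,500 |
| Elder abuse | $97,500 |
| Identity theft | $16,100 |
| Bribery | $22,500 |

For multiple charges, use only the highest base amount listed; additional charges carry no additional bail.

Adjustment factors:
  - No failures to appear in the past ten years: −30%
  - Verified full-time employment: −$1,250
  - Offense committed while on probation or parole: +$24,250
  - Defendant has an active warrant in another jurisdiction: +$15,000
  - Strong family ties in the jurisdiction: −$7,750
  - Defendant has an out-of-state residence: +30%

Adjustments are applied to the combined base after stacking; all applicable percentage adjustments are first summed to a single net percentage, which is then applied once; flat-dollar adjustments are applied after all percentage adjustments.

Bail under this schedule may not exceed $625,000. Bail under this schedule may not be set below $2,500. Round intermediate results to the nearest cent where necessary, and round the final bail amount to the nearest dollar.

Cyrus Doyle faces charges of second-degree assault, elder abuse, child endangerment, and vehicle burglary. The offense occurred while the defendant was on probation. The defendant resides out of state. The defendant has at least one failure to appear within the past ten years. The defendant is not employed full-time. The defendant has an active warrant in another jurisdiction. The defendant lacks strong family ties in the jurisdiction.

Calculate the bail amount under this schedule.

$166,000

Base amounts from the schedule: second-degree assault $67,500; elder abuse $97,500; child endangerment $54,400; vehicle burglary $4,300.
Stacking rule: use the highest base only. Highest is elder abuse at $97,500. Combined base = $97,500.
Defendant has an out-of-state residence (+30%): $97,500 × 1.3 = $126,750.
Offense committed while on probation or parole (+$24,250 flat): $126,750 + $24,250 = $151,000.
Defendant has an active warrant in another jurisdiction (+$15,000 flat): $151,000 + $15,000 = $166,000.
$166,000 is within the $625,000 maximum.
$166,000 is at or above the $2,500 minimum.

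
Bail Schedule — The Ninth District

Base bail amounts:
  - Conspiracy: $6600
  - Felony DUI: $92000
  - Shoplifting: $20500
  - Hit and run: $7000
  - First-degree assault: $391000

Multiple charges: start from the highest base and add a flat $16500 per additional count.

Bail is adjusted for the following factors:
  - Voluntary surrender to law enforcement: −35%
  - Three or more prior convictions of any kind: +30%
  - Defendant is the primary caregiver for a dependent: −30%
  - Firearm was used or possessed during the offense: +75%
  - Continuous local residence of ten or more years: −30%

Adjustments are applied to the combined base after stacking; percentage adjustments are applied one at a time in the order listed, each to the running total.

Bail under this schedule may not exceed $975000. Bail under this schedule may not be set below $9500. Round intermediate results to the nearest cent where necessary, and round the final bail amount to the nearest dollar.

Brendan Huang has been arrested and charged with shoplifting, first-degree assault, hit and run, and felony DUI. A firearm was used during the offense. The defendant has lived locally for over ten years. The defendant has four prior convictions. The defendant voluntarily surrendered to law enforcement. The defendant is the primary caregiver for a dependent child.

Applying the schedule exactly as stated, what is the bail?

Base amounts from the schedule: shoplifting $20500; first-degree assault $391000; hit and run $7000; felony DUI $92000.
Stacking rule: highest base plus $16500 per additional charge. Highest is first-degree assault at $391000; 3 additional charges → +$49500. Combined base = $440500.
Voluntary surrender to law enforcement (−35%): $440500 × 0.65 = $286325.
Three or more prior convictions of any kind (+30%): $286325 × 1.3 = $372222.50.
Defendant is the primary caregiver for a dependent (−30%): $372222.50 × 0.7 = $260555.75.
Firearm was used or possessed during the offense (+75%): $260555.75 × 1.75 = $455972.56.
Continuous local residence of ten or more years (−30%): $455972.56 × 0.7 = $319180.79.
$319180.79 is within the $975000 maximum.
$319180.79 is at or above the $9500 minimum.
Rounded to the nearest dollar: $319181.

$319181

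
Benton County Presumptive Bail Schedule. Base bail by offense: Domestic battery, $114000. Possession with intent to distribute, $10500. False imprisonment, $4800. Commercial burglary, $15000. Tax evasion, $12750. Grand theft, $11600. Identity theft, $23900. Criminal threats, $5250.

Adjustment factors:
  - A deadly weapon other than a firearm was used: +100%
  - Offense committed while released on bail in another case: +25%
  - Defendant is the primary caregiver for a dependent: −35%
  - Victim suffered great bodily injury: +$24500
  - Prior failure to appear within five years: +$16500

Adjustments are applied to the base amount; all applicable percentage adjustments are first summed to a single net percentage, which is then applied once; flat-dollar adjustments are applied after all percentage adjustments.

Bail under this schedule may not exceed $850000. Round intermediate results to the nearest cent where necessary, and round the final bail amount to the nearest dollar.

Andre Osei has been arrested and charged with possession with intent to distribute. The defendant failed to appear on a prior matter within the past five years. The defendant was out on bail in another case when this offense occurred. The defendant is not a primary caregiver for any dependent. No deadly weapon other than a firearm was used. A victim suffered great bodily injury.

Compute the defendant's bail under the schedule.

$54125

Base amounts from the schedule: possession with intent to distribute $10500.
Single charge. Combined base = $10500.
Offense committed while released on bail in another case (+25%): $10500 × 1.25 = $13125.
Victim suffered great bodily injury (+$24500 flat): $13125 + $24500 = $37625.
Prior failure to appear within five years (+$16500 flat): $37625 + $16500 = $54125.
$54125 is within the $850000 maximum.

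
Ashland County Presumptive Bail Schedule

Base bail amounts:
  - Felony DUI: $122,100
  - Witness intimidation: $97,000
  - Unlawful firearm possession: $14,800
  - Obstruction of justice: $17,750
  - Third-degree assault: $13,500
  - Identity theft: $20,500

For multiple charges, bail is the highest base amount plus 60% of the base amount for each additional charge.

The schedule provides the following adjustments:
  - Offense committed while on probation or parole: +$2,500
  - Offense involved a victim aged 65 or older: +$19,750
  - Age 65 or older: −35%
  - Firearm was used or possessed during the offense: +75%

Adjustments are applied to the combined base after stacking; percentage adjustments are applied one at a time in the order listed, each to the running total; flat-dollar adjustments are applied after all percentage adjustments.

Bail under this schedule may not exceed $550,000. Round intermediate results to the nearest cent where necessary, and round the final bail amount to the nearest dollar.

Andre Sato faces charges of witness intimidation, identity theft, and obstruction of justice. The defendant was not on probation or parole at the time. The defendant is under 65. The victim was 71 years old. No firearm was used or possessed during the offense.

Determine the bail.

$139,700

Base amounts from the schedule: witness intimidation $97,000; identity theft $20,500; obstruction of justice $17,750.
Stacking rule: highest base plus 60% of each additional charge. Highest is witness intimidation at $97,000. Additional: $20,500 × 60% = $12,300; $17,750 × 60% = $10,650. Combined base = $97,000 + $22,950 = $119,950.
Offense involved a victim aged 65 or older (+$19,750 flat): $119,950 + $19,750 = $139,700.
$139,700 is within the $550,000 maximum.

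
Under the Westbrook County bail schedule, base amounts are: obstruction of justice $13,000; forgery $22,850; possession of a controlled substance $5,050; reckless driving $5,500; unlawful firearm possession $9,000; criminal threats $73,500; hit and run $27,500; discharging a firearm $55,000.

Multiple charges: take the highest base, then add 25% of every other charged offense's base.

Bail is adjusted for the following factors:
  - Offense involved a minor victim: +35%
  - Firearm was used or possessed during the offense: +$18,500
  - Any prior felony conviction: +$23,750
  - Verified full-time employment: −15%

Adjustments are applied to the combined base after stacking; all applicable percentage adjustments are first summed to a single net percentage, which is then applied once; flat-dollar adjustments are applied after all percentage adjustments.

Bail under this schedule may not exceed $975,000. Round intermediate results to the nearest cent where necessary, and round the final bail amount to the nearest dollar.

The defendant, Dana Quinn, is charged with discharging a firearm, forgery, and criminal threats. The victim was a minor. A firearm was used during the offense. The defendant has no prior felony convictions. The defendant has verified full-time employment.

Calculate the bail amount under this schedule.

Base amounts from the schedule: discharging a firearm $55,000; forgery $22,850; criminal threats $73,500.
Stacking rule: highest base plus 25% of each additional charge. Highest is criminal threats at $73,500. Additional: $55,000 × 25% = $13,750; $22,850 × 25% = $5,712.50. Combined base = $73,500 + $19,462.50 = $92,962.50.
Net percentage adjustment: +35% −15% = +20%. $92,962.50 × 1.2 = $111,555.
Firearm was used or possessed during the offense (+$18,500 flat): $111,555 + $18,500 = $130,055.
$130,055 is within the $975,000 maximum.

$130,055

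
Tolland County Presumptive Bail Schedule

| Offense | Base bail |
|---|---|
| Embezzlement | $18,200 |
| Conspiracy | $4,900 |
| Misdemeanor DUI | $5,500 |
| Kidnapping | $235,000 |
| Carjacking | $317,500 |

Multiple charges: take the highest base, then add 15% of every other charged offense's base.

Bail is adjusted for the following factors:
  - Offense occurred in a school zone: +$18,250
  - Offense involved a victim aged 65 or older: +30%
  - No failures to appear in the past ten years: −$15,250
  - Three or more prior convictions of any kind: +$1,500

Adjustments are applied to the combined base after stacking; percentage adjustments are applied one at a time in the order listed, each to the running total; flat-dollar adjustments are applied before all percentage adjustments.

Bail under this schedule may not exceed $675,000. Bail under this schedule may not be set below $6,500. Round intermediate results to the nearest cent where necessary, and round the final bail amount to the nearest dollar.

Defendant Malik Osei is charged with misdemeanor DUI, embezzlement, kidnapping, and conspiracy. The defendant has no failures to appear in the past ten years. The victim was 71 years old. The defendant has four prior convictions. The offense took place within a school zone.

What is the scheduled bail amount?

Base amounts from the schedule: misdemeanor DUI $5,500; embezzlement $18,200; kidnapping $235,000; conspiracy $4,900.
Stacking rule: highest base plus 15% of each additional charge. Highest is kidnapping at $235,000. Additional: $5,500 × 15% = $825; $18,200 × 15% = $2,730; $4,900 × 15% = $735. Combined base = $235,000 + $4,290 = $239,290.
Offense occurred in a school zone (+$18,250 flat): $239,290 + $18,250 = $257,540.
No failures to appear in the past ten years (−$15,250 flat): $257,540 − $15,250 = $242,290.
Three or more prior convictions of any kind (+$1,500 flat): $242,290 + $1,500 = $243,790.
Offense involved a victim aged 65 or older (+30%): $243,790 × 1.3 = $316,927.
$316,927 is within the $675,000 maximum.
$316,927 is at or above the $6,500 minimum.

$316,927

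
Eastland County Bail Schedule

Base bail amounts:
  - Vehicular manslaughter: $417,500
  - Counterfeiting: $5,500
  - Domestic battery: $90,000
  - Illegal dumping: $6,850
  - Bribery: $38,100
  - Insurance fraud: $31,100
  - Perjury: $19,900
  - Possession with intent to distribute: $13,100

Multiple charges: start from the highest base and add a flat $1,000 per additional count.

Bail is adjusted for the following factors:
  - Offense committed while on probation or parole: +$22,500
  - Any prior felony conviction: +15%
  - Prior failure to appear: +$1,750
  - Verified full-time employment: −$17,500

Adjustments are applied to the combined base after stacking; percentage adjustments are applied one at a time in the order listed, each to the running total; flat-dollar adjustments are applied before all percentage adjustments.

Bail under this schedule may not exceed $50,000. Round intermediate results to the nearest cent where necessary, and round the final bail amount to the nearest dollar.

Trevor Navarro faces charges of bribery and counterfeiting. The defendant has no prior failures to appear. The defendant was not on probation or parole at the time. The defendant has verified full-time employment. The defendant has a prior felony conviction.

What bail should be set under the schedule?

$24,840

Base amounts from the schedule: bribery $38,100; counterfeiting $5,500.
Stacking rule: highest base plus $1,000 per additional charge. Highest is bribery at $38,100; 1 additional charge → +$1,000. Combined base = $39,100.
Verified full-time employment (−$17,500 flat): $39,100 − $17,500 = $21,600.
Any prior felony conviction (+15%): $21,600 × 1.15 = $24,840.
$24,840 is within the $50,000 maximum.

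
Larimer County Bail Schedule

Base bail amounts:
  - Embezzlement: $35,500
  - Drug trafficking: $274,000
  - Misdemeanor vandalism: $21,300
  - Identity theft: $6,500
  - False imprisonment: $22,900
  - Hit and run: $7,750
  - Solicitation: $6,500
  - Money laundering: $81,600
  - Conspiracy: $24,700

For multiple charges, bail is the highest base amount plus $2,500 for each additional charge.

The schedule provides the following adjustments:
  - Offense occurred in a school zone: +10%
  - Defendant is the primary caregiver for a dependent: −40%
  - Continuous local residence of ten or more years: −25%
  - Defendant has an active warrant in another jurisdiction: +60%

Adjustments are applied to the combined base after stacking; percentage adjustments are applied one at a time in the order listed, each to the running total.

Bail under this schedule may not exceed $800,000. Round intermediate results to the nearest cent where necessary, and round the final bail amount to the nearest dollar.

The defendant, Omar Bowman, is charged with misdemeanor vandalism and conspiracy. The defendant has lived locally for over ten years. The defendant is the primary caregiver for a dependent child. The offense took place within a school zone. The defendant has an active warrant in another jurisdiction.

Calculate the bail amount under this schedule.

$21,542

Base amounts from the schedule: misdemeanor vandalism $21,300; conspiracy $24,700.
Stacking rule: highest base plus $2,500 per additional charge. Highest is conspiracy at $24,700; 1 additional charge → +$2,500. Combined base = $27,200.
Offense occurred in a school zone (+10%): $27,200 × 1.1 = $29,920.
Defendant is the primary caregiver for a dependent (−40%): $29,920 × 0.6 = $17,952.
Continuous local residence of ten or more years (−25%): $17,952 × 0.75 = $13,464.
Defendant has an active warrant in another jurisdiction (+60%): $13,464 × 1.6 = $21,542.40.
$21,542.40 is within the $800,000 maximum.
Rounded to the nearest dollar: $21,542.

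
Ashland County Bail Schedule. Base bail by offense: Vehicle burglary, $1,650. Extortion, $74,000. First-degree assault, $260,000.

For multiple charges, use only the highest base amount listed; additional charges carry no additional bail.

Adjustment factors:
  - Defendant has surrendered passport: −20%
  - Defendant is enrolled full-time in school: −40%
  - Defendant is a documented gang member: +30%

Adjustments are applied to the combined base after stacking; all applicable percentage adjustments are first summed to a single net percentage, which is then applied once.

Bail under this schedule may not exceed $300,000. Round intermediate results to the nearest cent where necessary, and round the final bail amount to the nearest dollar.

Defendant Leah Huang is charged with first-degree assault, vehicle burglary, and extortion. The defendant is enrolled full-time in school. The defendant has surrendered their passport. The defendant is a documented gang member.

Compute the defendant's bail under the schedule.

$182,000

Base amounts from the schedule: first-degree assault $260,000; vehicle burglary $1,650; extortion $74,000.
Stacking rule: use the highest base only. Highest is first-degree assault at $260,000. Combined base = $260,000.
Net percentage adjustment: −20% −40% +30% = −30%. $260,000 × 0.7 = $182,000.
$182,000 is within the $300,000 maximum.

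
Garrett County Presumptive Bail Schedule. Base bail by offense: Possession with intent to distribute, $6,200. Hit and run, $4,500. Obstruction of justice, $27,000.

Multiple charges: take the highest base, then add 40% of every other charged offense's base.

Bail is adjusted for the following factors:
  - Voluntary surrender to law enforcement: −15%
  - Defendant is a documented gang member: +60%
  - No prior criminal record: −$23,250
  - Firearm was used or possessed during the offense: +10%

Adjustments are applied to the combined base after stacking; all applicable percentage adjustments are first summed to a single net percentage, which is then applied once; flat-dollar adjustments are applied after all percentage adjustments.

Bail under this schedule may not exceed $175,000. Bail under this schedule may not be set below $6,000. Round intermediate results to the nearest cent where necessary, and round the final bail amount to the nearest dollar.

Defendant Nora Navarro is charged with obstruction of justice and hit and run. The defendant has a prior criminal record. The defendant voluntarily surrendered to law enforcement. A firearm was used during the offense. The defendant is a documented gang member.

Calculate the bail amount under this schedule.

Base amounts from the schedule: obstruction of justice $27,000; hit and run $4,500.
Stacking rule: highest base plus 40% of each additional charge. Highest is obstruction of justice at $27,000. Additional: $4,500 × 40% = $1,800. Combined base = $27,000 + $1,800 = $28,800.
Net percentage adjustment: −15% +60% +10% = +55%. $28,800 × 1.55 = $44,640.
$44,640 is within the $175,000 maximum.
$44,640 is at or above the $6,000 minimum.

$44,640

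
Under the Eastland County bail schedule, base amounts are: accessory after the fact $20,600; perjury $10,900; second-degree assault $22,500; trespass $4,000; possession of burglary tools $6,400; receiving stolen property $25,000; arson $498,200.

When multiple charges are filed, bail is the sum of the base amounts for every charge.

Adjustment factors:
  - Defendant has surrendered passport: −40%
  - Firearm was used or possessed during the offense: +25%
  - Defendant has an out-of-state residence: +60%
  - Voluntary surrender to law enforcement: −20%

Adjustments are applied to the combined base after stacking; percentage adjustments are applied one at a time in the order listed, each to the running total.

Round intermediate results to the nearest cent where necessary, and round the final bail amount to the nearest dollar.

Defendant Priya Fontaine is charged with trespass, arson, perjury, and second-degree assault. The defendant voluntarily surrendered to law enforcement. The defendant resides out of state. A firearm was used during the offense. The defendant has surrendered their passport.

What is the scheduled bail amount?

$514,176

Base amounts from the schedule: trespass $4,000; arson $498,200; perjury $10,900; second-degree assault $22,500.
Stacking rule: sum of all bases. $4,000 + $498,200 + $10,900 + $22,500 = $535,600.
Defendant has surrendered passport (−40%): $535,600 × 0.6 = $321,360.
Firearm was used or possessed during the offense (+25%): $321,360 × 1.25 = $401,700.
Defendant has an out-of-state residence (+60%): $401,700 × 1.6 = $642,720.
Voluntary surrender to law enforcement (−20%): $642,720 × 0.8 = $514,176.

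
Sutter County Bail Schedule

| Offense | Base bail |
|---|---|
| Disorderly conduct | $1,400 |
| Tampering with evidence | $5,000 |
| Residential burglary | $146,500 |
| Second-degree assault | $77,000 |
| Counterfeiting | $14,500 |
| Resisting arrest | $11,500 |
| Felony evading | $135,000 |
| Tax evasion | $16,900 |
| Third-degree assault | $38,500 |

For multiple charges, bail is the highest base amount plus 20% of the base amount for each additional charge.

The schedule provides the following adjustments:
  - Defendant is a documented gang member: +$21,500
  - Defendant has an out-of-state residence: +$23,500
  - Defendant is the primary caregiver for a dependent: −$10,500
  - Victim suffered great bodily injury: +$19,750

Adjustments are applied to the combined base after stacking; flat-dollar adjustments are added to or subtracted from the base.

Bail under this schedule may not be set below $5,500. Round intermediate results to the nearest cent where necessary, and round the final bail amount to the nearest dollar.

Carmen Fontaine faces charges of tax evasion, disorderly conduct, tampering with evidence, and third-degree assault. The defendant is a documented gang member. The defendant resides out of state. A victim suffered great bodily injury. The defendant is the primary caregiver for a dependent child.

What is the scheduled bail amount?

Base amounts from the schedule: tax evasion $16,900; disorderly conduct $1,400; tampering with evidence $5,000; third-degree assault $38,500.
Stacking rule: highest base plus 20% of each additional charge. Highest is third-degree assault at $38,500. Additional: $16,900 × 20% = $3,380; $1,400 × 20% = $280; $5,000 × 20% = $1,000. Combined base = $38,500 + $4,660 = $43,160.
Defendant is a documented gang member (+$21,500 flat): $43,160 + $21,500 = $64,660.
Defendant has an out-of-state residence (+$23,500 flat): $64,660 + $23,500 = $88,160.
Defendant is the primary caregiver for a dependent (−$10,500 flat): $88,160 − $10,500 = $77,660.
Victim suffered great bodily injury (+$19,750 flat): $77,660 + $19,750 = $97,410.
$97,410 is at or above the $5,500 minimum.

$97,410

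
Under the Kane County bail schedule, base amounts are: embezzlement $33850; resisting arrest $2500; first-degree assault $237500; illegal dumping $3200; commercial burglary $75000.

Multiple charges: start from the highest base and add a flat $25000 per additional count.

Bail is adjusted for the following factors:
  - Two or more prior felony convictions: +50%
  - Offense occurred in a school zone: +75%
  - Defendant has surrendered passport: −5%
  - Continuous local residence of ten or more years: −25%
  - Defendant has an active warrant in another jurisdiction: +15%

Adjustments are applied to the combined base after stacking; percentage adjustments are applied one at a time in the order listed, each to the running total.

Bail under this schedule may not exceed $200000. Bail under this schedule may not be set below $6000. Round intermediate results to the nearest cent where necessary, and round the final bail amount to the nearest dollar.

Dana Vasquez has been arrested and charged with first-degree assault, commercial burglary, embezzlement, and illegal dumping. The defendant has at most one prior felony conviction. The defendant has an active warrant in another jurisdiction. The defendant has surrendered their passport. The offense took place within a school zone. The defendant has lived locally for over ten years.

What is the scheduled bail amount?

Base amounts from the schedule: first-degree assault $237500; commercial burglary $75000; embezzlement $33850; illegal dumping $3200.
Stacking rule: highest base plus $25000 per additional charge. Highest is first-degree assault at $237500; 3 additional charges → +$75000. Combined base = $312500.
Offense occurred in a school zone (+75%): $312500 × 1.75 = $546875.
Defendant has surrendered passport (−5%): $546875 × 0.95 = $519531.25.
Continuous local residence of ten or more years (−25%): $519531.25 × 0.75 = $389648.44.
Defendant has an active warrant in another jurisdiction (+15%): $389648.44 × 1.15 = $448095.71.
Result $448095.71 exceeds the maximum of $200000; bail is capped at $200000.
$200000 is at or above the $6000 minimum.

$200000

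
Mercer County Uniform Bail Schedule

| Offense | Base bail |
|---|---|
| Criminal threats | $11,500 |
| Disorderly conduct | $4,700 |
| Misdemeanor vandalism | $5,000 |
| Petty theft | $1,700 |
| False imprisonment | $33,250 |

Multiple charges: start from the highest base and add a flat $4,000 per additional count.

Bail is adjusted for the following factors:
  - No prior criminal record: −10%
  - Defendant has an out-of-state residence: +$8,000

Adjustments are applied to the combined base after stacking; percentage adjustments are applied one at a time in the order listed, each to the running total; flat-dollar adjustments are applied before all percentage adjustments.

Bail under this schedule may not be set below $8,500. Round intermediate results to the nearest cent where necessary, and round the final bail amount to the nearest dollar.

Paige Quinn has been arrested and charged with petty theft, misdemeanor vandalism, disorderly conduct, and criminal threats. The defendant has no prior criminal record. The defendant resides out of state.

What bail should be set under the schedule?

$28,350

Base amounts from the schedule: petty theft $1,700; misdemeanor vandalism $5,000; disorderly conduct $4,700; criminal threats $11,500.
Stacking rule: highest base plus $4,000 per additional charge. Highest is criminal threats at $11,500; 3 additional charges → +$12,000. Combined base = $23,500.
Defendant has an out-of-state residence (+$8,000 flat): $23,500 + $8,000 = $31,500.
No prior criminal record (−10%): $31,500 × 0.9 = $28,350.
$28,350 is at or above the $8,500 minimum.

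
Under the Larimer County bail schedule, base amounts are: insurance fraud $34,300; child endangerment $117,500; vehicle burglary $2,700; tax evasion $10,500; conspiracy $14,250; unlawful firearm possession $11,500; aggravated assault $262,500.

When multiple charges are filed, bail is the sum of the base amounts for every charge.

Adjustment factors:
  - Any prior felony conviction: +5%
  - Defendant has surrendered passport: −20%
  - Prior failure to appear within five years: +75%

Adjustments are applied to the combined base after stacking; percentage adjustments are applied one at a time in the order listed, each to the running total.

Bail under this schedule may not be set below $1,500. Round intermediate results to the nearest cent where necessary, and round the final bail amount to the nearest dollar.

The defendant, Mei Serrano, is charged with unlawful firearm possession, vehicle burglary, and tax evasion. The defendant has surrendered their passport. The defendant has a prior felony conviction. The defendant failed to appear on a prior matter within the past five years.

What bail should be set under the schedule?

$36,309

Base amounts from the schedule: unlawful firearm possession $11,500; vehicle burglary $2,700; tax evasion $10,500.
Stacking rule: sum of all bases. $11,500 + $2,700 + $10,500 = $24,700.
Any prior felony conviction (+5%): $24,700 × 1.05 = $25,935.
Defendant has surrendered passport (−20%): $25,935 × 0.8 = $20,748.
Prior failure to appear within five years (+75%): $20,748 × 1.75 = $36,309.
$36,309 is at or above the $1,500 minimum.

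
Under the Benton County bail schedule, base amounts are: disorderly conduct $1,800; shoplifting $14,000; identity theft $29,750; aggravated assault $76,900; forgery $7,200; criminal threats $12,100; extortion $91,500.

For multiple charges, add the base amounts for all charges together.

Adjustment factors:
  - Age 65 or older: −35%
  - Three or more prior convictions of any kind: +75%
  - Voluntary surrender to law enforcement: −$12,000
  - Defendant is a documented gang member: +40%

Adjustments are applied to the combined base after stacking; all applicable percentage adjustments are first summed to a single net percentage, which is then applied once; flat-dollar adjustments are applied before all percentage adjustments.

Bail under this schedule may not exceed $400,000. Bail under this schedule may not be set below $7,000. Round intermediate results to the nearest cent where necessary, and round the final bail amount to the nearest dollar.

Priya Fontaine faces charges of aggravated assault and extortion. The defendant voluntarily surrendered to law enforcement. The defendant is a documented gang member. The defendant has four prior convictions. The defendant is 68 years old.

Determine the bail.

Base amounts from the schedule: aggravated assault $76,900; extortion $91,500.
Stacking rule: sum of all bases. $76,900 + $91,500 = $168,400.
Voluntary surrender to law enforcement (−$12,000 flat): $168,400 − $12,000 = $156,400.
Net percentage adjustment: −35% +75% +40% = +80%. $156,400 × 1.8 = $281,520.
$281,520 is within the $400,000 maximum.
$281,520 is at or above the $7,000 minimum.

$281,520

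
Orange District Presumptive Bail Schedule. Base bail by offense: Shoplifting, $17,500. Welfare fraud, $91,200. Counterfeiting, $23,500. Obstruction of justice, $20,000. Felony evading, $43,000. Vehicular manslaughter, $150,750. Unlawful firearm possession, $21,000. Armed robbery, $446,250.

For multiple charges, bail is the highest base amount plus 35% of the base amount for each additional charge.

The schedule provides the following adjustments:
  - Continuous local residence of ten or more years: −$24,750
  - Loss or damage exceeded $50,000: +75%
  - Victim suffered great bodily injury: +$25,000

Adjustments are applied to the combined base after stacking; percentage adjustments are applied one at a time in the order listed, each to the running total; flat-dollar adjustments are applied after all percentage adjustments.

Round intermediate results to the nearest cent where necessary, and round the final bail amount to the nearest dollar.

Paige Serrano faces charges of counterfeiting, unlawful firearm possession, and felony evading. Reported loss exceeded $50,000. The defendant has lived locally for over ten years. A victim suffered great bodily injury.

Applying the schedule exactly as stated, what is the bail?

$102,756

Base amounts from the schedule: counterfeiting $23,500; unlawful firearm possession $21,000; felony evading $43,000.
Stacking rule: highest base plus 35% of each additional charge. Highest is felony evading at $43,000. Additional: $23,500 × 35% = $8,225; $21,000 × 35% = $7,350. Combined base = $43,000 + $15,575 = $58,575.
Loss or damage exceeded $50,000 (+75%): $58,575 × 1.75 = $102,506.25.
Continuous local residence of ten or more years (−$24,750 flat): $102,506.25 − $24,750 = $77,756.25.
Victim suffered great bodily injury (+$25,000 flat): $77,756.25 + $25,000 = $102,756.25.
Rounded to the nearest dollar: $102,756.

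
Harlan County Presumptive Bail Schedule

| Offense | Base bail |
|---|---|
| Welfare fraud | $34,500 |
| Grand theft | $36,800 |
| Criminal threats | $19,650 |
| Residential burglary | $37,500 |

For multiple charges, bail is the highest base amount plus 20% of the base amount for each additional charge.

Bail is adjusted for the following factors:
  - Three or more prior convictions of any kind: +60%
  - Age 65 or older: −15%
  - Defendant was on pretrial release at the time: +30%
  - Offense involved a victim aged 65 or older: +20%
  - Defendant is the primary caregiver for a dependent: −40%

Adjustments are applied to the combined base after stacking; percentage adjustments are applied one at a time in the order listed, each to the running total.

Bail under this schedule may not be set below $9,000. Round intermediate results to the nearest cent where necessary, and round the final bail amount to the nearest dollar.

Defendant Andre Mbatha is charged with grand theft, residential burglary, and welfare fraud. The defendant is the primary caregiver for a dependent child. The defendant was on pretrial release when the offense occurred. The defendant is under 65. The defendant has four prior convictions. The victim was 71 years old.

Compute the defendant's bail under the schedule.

$77,516

Base amounts from the schedule: grand theft $36,800; residential burglary $37,500; welfare fraud $34,500.
Stacking rule: highest base plus 20% of each additional charge. Highest is residential burglary at $37,500. Additional: $36,800 × 20% = $7,360; $34,500 × 20% = $6,900. Combined base = $37,500 + $14,260 = $51,760.
Three or more prior convictions of any kind (+60%): $51,760 × 1.6 = $82,816.
Defendant was on pretrial release at the time (+30%): $82,816 × 1.3 = $107,660.80.
Offense involved a victim aged 65 or older (+20%): $107,660.80 × 1.2 = $129,192.96.
Defendant is the primary caregiver for a dependent (−40%): $129,192.96 × 0.6 = $77,515.78.
$77,515.78 is at or above the $9,000 minimum.
Rounded to the nearest dollar: $77,516.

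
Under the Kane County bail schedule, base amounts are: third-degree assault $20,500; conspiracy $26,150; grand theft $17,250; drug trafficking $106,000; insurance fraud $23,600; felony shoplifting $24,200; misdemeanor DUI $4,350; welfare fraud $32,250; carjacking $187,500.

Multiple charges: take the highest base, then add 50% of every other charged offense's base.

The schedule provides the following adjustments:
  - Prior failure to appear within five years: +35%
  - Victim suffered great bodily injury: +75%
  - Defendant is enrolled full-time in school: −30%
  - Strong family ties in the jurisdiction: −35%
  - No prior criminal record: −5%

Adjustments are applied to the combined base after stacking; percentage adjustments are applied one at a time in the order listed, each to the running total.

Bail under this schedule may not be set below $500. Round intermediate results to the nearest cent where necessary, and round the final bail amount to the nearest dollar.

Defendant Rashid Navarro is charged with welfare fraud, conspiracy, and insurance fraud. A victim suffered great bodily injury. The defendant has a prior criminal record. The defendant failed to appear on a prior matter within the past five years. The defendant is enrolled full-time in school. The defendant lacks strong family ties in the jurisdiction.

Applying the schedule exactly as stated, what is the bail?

$94,470

Base amounts from the schedule: welfare fraud $32,250; conspiracy $26,150; insurance fraud $23,600.
Stacking rule: highest base plus 50% of each additional charge. Highest is welfare fraud at $32,250. Additional: $26,150 × 50% = $13,075; $23,600 × 50% = $11,800. Combined base = $32,250 + $24,875 = $57,125.
Prior failure to appear within five years (+35%): $57,125 × 1.35 = $77,118.75.
Victim suffered great bodily injury (+75%): $77,118.75 × 1.75 = $134,957.81.
Defendant is enrolled full-time in school (−30%): $134,957.81 × 0.7 = $94,470.47.
$94,470.47 is at or above the $500 minimum.
Rounded to the nearest dollar: $94,470.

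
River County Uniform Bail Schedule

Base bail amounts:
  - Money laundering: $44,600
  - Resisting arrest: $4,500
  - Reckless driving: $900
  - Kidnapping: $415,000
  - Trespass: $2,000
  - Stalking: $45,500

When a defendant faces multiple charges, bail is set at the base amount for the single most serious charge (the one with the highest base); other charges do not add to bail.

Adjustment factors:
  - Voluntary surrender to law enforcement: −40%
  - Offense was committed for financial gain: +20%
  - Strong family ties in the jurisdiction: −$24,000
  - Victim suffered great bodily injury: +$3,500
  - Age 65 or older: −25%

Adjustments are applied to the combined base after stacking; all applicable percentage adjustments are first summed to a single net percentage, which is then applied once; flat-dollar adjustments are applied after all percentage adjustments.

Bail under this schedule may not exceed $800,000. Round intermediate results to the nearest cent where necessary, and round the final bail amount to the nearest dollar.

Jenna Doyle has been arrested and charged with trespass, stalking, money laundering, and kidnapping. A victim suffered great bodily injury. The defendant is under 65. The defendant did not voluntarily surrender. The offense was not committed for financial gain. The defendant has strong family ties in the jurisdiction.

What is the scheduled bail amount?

$394,500

Base amounts from the schedule: trespass $2,000; stalking $45,500; money laundering $44,600; kidnapping $415,000.
Stacking rule: use the highest base only. Highest is kidnapping at $415,000. Combined base = $415,000.
Strong family ties in the jurisdiction (−$24,000 flat): $415,000 − $24,000 = $391,000.
Victim suffered great bodily injury (+$3,500 flat): $391,000 + $3,500 = $394,500.
$394,500 is within the $800,000 maximum.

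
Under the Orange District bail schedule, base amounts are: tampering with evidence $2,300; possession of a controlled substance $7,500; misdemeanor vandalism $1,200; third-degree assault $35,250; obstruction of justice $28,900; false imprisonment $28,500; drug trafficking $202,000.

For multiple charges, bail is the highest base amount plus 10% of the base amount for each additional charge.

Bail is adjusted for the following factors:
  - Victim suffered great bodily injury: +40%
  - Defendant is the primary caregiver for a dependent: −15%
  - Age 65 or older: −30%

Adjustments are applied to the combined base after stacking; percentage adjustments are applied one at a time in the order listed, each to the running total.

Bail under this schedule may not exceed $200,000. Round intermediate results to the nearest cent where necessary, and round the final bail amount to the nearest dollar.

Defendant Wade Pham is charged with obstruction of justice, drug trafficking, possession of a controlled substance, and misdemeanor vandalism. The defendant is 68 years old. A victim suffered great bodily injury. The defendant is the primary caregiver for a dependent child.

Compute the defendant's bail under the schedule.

$171,398

Base amounts from the schedule: obstruction of justice $28,900; drug trafficking $202,000; possession of a controlled substance $7,500; misdemeanor vandalism $1,200.
Stacking rule: highest base plus 10% of each additional charge. Highest is drug trafficking at $202,000. Additional: $28,900 × 10% = $2,890; $7,500 × 10% = $750; $1,200 × 10% = $120. Combined base = $202,000 + $3,760 = $205,760.
Victim suffered great bodily injury (+40%): $205,760 × 1.4 = $288,064.
Defendant is the primary caregiver for a dependent (−15%): $288,064 × 0.85 = $244,854.40.
Age 65 or older (−30%): $244,854.40 × 0.7 = $171,398.08.
$171,398.08 is within the $200,000 maximum.
Rounded to the nearest dollar: $171,398.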